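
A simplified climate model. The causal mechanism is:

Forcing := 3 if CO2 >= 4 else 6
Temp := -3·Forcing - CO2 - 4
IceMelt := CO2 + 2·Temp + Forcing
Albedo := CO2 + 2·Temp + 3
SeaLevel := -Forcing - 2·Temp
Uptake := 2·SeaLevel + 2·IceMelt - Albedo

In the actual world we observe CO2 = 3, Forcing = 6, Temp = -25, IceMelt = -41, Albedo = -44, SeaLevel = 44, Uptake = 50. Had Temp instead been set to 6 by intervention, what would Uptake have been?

The intervention breaks the incoming arrows to Temp: Temp := -3·Forcing - CO2 - 4 no longer applies, and Temp = 6.
Forcing = 3 if CO2 >= 4 else 6  [with CO2=3]  = 6
IceMelt = CO2 + 2·Temp + Forcing  [with CO2=3, Temp=6, Forcing=6]  = 21
Albedo = CO2 + 2·Temp + 3  [with CO2=3, Temp=6]  = 18
SeaLevel = -Forcing - 2·Temp  [with Forcing=6, Temp=6]  = -18
Uptake = 2·SeaLevel + 2·IceMelt - Albedo  [with SeaLevel=-18, IceMelt=21, Albedo=18]  = -12

-12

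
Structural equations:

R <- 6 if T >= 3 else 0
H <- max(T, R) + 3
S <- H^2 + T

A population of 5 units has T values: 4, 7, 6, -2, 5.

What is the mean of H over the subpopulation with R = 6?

9.25

Conditioning on R=6 selects the 4 unit(s) with T ∈ {4, 7, 6, 5}. Their H values: 9, 10, 9, 9. Mean = 9.25.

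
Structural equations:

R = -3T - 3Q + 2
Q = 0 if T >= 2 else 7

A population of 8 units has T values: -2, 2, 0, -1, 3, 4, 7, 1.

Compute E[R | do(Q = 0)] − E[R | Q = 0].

The intervention sets Q=0 in all 8 units regardless of T. Recomputing R per unit gives 8, -4, 2, 5, -7, -10, -19, -1; average -3.25.
E[R|Q=0] averages over only the 4 units with Q=0 (T = 2, 3, 4, 7): R = -4, -7, -10, -19, mean -10.
Difference = -3.25 − (-10) = 6.75.

6.75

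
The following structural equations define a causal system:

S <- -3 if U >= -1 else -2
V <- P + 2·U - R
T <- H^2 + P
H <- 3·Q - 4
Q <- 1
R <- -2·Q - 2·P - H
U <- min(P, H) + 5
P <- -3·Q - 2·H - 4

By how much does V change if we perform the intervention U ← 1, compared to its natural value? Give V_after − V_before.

2

Under do(U=1), the mechanism U <- min(P, H) + 5 is discarded; U is fixed at 1.
H = 3·Q - 4  [with Q=1]  = -1
P = -3·Q - 2·H - 4  [with Q=1, H=-1]  = -5
R = -2·Q - 2·P - H  [with Q=1, P=-5, H=-1]  = 9
V = P + 2·U - R  [with P=-5, U=1, R=9]  = -12
Without intervention: H = 3·Q - 4  [with Q=1]  = -1; P = -3·Q - 2·H - 4  [with Q=1, H=-1]  = -5; U = min(P, H) + 5  [with P=-5, H=-1]  = 0; R = -2·Q - 2·P - H  [with Q=1, P=-5, H=-1]  = 9; V = P + 2·U - R  [with P=-5, U=0, R=9]  = -14.
Change = -12 − (-14) = 2.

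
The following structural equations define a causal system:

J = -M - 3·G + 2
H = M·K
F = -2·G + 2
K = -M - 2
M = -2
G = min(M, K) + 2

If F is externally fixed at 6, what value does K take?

0

Under do(F=6), the mechanism F = -2·G + 2 is discarded; F is fixed at 6.
No directed path runs from F to K, so K keeps its natural value.
K = -M - 2  [with M=-2]  = 0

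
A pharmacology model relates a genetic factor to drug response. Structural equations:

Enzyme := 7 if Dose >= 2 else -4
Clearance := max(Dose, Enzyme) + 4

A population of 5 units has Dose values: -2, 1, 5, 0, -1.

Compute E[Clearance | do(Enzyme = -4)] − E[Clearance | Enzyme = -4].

do(Enzyme=-4) breaks Enzyme's dependence on Dose. With Enzyme=-4 fixed, Clearance across the units is 2, 5, 9, 4, 3, mean 4.6.
Conditioning on Enzyme=-4 selects the 4 unit(s) with Dose ∈ {-2, 1, 0, -1}. Their Clearance values: 2, 5, 4, 3. Mean = 3.5.
Difference = 4.6 − 3.5 = 1.1.

1.1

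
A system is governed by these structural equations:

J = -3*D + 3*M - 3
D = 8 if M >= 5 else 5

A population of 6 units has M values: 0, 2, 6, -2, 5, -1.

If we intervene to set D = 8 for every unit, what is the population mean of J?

-22

Under do(D=8), D's equation is replaced by D=8 for every unit. Per-unit J: -27, -21, -9, -33, -12, -30. Mean = -22.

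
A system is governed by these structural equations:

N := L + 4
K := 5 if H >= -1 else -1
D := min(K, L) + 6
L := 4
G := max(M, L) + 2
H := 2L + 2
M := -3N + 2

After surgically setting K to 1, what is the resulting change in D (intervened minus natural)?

Intervening sets K = 1 and removes its equation (K := 5 if H >= -1 else -1).
D = min(K, L) + 6  [with K=1, L=4]  = 7
Without intervention: H = 2L + 2  [with L=4]  = 10; K = 5 if H >= -1 else -1  [with H=10]  = 5; D = min(K, L) + 6  [with K=5, L=4]  = 10.
Change = 7 − 10 = -3.

-3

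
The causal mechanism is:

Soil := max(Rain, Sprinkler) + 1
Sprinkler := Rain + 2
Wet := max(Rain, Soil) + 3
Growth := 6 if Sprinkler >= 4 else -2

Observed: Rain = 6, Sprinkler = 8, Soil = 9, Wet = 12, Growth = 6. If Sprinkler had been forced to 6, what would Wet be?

10

Under do(Sprinkler=6), the mechanism Sprinkler := Rain + 2 is discarded; Sprinkler is fixed at 6.
Soil = max(Rain, Sprinkler) + 1  [with Rain=6, Sprinkler=6]  = 7
Wet = max(Rain, Soil) + 3  [with Rain=6, Soil=7]  = 10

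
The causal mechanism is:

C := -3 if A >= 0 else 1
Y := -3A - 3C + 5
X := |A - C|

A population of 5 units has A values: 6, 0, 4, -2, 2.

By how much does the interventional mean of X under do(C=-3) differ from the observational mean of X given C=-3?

-1

do(C=-3) breaks C's dependence on A. With C=-3 fixed, X across the units is 9, 3, 7, 1, 5, mean 5.
E[X|C=-3] averages over only the 4 units with C=-3 (A = 6, 0, 4, 2): X = 9, 3, 7, 5, mean 6.
Difference = 5 − 6 = -1.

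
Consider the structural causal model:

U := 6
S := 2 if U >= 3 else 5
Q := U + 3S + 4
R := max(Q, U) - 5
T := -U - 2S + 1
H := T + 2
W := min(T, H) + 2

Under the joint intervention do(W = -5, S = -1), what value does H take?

-1

Under do(W = -5, S = -1), each intervened variable's structural equation is replaced by its fixed value.
T = -U - 2S + 1  [with U=6, S=-1]  = -3
H = T + 2  [with T=-3]  = -1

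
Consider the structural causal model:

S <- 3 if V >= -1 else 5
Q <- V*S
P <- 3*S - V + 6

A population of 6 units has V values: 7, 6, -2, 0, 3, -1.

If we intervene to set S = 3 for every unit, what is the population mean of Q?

6.5

The intervention sets S=3 in all 6 units regardless of V. Recomputing Q per unit gives 21, 18, -6, 0, 9, -3; average 6.5.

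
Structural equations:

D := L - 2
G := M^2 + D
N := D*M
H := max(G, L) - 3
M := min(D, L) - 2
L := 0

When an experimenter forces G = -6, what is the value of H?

-3

Under do(G=-6), the mechanism G := M^2 + D is discarded; G is fixed at -6.
H = max(G, L) - 3  [with G=-6, L=0]  = -3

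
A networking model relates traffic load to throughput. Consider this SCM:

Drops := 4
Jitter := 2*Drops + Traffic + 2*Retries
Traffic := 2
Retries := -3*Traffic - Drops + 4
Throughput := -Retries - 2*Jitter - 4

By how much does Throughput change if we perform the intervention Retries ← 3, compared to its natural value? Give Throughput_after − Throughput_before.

-45

do(Retries=3) replaces the equation Retries := -3*Traffic - Drops + 4 with the constant Retries = 3.
Jitter = 2*Drops + Traffic + 2*Retries  [with Drops=4, Traffic=2, Retries=3]  = 16
Throughput = -Retries - 2*Jitter - 4  [with Retries=3, Jitter=16]  = -39
Without intervention: Retries = -3*Traffic - Drops + 4  [with Traffic=2, Drops=4]  = -6; Jitter = 2*Drops + Traffic + 2*Retries  [with Drops=4, Traffic=2, Retries=-6]  = -2; Throughput = -Retries - 2*Jitter - 4  [with Retries=-6, Jitter=-2]  = 6.
Change = -39 − 6 = -45.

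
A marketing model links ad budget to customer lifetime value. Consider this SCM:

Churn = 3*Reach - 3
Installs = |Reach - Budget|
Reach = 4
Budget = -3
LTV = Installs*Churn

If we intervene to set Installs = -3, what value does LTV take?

do(Installs=-3) replaces the equation Installs = |Reach - Budget| with the constant Installs = -3.
Churn = 3*Reach - 3  [with Reach=4]  = 9
LTV = Installs*Churn  [with Installs=-3, Churn=9]  = -27

-27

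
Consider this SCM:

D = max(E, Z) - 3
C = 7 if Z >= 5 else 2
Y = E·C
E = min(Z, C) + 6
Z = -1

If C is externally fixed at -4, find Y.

Under do(C=-4), the mechanism C = 7 if Z >= 5 else 2 is discarded; C is fixed at -4.
E = min(Z, C) + 6  [with Z=-1, C=-4]  = 2
Y = E·C  [with E=2, C=-4]  = -8

-8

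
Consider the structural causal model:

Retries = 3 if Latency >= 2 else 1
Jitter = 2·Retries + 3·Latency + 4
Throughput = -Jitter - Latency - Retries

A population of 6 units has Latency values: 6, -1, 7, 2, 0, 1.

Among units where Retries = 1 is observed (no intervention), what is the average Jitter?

E[Jitter|Retries=1] averages over only the 3 units with Retries=1 (Latency = -1, 0, 1): Jitter = 3, 6, 9, mean 6.

6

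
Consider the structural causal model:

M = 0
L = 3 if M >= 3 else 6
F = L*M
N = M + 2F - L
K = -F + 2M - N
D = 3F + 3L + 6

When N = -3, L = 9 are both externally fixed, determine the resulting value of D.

The joint intervention fixes N = -3, L = 9, removing each variable's own equation.
F = L*M  [with L=9, M=0]  = 0
D = 3F + 3L + 6  [with F=0, L=9]  = 33

33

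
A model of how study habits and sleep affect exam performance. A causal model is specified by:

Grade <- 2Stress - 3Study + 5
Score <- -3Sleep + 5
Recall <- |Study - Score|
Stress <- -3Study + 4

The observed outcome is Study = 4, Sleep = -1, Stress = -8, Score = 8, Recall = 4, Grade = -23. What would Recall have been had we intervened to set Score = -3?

7

Intervening sets Score = -3 and removes its equation (Score <- -3Sleep + 5).
Recall = |Study - Score|  [with Study=4, Score=-3]  = 7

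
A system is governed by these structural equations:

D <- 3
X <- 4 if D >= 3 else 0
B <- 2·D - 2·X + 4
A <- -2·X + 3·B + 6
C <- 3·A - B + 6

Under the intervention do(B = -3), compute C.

do(B=-3) replaces the equation B <- 2·D - 2·X + 4 with the constant B = -3.
X = 4 if D >= 3 else 0  [with D=3]  = 4
A = -2·X + 3·B + 6  [with X=4, B=-3]  = -11
C = 3·A - B + 6  [with A=-11, B=-3]  = -24

-24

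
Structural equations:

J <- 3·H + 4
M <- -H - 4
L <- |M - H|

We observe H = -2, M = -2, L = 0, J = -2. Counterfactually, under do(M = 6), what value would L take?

8

The intervention breaks the incoming arrows to M: M <- -H - 4 no longer applies, and M = 6.
L = |M - H|  [with M=6, H=-2]  = 8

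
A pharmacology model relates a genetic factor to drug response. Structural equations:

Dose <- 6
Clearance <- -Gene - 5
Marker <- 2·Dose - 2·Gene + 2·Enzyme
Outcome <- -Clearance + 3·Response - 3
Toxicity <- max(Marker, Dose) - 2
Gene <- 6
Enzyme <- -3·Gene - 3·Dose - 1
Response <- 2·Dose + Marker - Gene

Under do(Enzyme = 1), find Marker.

2

The intervention breaks the incoming arrows to Enzyme: Enzyme <- -3·Gene - 3·Dose - 1 no longer applies, and Enzyme = 1.
Marker = 2·Dose - 2·Gene + 2·Enzyme  [with Dose=6, Gene=6, Enzyme=1]  = 2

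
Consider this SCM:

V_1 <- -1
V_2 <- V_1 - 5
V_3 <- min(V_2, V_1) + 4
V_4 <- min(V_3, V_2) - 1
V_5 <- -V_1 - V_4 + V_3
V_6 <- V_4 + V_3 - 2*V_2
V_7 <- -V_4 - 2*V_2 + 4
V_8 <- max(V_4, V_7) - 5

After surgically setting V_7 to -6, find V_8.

-11

do(V_7=-6) replaces the equation V_7 <- -V_4 - 2*V_2 + 4 with the constant V_7 = -6.
V_2 = V_1 - 5  [with V_1=-1]  = -6
V_3 = min(V_2, V_1) + 4  [with V_2=-6, V_1=-1]  = -2
V_4 = min(V_3, V_2) - 1  [with V_3=-2, V_2=-6]  = -7
V_8 = max(V_4, V_7) - 5  [with V_4=-7, V_7=-6]  = -11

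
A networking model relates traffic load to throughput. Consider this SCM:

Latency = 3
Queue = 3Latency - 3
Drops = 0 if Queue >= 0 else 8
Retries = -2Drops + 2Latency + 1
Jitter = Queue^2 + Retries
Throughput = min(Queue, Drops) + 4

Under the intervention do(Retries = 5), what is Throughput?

Under do(Retries=5), the mechanism Retries = -2Drops + 2Latency + 1 is discarded; Retries is fixed at 5.
Since Throughput is not a descendant of the intervened variable, it is unaffected.
Queue = 3Latency - 3  [with Latency=3]  = 6
Drops = 0 if Queue >= 0 else 8  [with Queue=6]  = 0
Throughput = min(Queue, Drops) + 4  [with Queue=6, Drops=0]  = 4

4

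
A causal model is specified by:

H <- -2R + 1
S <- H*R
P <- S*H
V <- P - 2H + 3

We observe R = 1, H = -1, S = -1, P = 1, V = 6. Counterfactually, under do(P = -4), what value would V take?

1

Intervening sets P = -4 and removes its equation (P <- S*H).
H = -2R + 1  [with R=1]  = -1
V = P - 2H + 3  [with P=-4, H=-1]  = 1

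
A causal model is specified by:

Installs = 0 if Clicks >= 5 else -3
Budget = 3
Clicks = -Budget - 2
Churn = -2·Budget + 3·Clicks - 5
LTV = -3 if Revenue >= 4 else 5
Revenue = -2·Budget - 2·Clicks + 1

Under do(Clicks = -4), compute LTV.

5

Under do(Clicks=-4), the mechanism Clicks = -Budget - 2 is discarded; Clicks is fixed at -4.
Revenue = -2·Budget - 2·Clicks + 1  [with Budget=3, Clicks=-4]  = 3
LTV = -3 if Revenue >= 4 else 5  [with Revenue=3]  = 5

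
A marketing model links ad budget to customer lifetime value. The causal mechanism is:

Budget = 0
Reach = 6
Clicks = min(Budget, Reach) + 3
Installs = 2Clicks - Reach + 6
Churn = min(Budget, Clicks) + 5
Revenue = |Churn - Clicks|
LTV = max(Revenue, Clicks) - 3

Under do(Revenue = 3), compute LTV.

0

Intervening sets Revenue = 3 and removes its equation (Revenue = |Churn - Clicks|).
Clicks = min(Budget, Reach) + 3  [with Budget=0, Reach=6]  = 3
LTV = max(Revenue, Clicks) - 3  [with Revenue=3, Clicks=3]  = 0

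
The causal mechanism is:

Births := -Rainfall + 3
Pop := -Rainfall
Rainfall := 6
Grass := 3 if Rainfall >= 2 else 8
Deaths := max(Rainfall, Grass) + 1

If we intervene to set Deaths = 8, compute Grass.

The intervention breaks the incoming arrows to Deaths: Deaths := max(Rainfall, Grass) + 1 no longer applies, and Deaths = 8.
Since Grass is not a descendant of the intervened variable, it is unaffected.
Grass = 3 if Rainfall >= 2 else 8  [with Rainfall=6]  = 3

3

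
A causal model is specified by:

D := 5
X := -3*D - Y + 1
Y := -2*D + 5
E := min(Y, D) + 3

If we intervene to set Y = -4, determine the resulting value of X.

-10

Under do(Y=-4), the mechanism Y := -2*D + 5 is discarded; Y is fixed at -4.
X = -3*D - Y + 1  [with D=5, Y=-4]  = -10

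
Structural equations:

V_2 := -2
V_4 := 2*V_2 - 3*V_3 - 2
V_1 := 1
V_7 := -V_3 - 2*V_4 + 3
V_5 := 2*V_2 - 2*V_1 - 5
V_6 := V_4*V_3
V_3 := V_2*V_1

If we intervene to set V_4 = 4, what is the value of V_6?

-8

Under do(V_4=4), the mechanism V_4 := 2*V_2 - 3*V_3 - 2 is discarded; V_4 is fixed at 4.
V_3 = V_2*V_1  [with V_2=-2, V_1=1]  = -2
V_6 = V_4*V_3  [with V_4=4, V_3=-2]  = -8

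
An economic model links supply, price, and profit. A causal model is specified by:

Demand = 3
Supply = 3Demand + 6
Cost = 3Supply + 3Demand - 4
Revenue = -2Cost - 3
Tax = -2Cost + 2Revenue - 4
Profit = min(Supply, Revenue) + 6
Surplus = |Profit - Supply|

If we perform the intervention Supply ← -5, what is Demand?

3

Under do(Supply=-5), the mechanism Supply = 3Demand + 6 is discarded; Supply is fixed at -5.
Demand is not downstream of the intervention, so its value is determined by the original equations.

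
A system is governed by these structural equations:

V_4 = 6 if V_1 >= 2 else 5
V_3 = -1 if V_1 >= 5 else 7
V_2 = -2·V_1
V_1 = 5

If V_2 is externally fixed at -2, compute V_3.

The intervention breaks the incoming arrows to V_2: V_2 = -2·V_1 no longer applies, and V_2 = -2.
Since V_3 is not a descendant of the intervened variable, it is unaffected.
V_3 = -1 if V_1 >= 5 else 7  [with V_1=5]  = -1

-1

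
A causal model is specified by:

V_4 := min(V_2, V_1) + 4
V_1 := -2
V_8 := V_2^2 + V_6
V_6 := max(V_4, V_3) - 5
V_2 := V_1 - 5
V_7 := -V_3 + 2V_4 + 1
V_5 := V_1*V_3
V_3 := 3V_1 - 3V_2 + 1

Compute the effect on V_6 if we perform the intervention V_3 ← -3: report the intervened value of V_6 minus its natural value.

The intervention breaks the incoming arrows to V_3: V_3 := 3V_1 - 3V_2 + 1 no longer applies, and V_3 = -3.
V_2 = V_1 - 5  [with V_1=-2]  = -7
V_4 = min(V_2, V_1) + 4  [with V_2=-7, V_1=-2]  = -3
V_6 = max(V_4, V_3) - 5  [with V_4=-3, V_3=-3]  = -8
Without intervention: V_2 = V_1 - 5  [with V_1=-2]  = -7; V_3 = 3V_1 - 3V_2 + 1  [with V_1=-2, V_2=-7]  = 16; V_4 = min(V_2, V_1) + 4  [with V_2=-7, V_1=-2]  = -3; V_6 = max(V_4, V_3) - 5  [with V_4=-3, V_3=16]  = 11.
Change = -8 − 11 = -19.

-19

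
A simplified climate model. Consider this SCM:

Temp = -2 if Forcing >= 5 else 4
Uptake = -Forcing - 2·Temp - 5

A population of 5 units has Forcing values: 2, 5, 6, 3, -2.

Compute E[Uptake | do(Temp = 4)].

-15.8

Every unit gets Temp=4 under the intervention. Uptake values become -15, -18, -19, -16, -11; E[Uptake|do(Temp=4)] = -15.8.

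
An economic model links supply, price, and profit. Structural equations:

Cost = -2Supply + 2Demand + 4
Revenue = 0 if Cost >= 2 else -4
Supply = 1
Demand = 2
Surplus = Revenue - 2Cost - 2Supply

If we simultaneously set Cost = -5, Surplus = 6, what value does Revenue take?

The joint intervention fixes Cost = -5, Surplus = 6, removing each variable's own equation.
Revenue = 0 if Cost >= 2 else -4  [with Cost=-5]  = -4

-4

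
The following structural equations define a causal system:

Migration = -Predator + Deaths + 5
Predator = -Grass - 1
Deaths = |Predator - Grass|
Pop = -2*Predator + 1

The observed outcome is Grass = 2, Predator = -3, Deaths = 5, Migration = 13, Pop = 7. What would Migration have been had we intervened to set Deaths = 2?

10

The intervention breaks the incoming arrows to Deaths: Deaths = |Predator - Grass| no longer applies, and Deaths = 2.
Predator = -Grass - 1  [with Grass=2]  = -3
Migration = -Predator + Deaths + 5  [with Predator=-3, Deaths=2]  = 10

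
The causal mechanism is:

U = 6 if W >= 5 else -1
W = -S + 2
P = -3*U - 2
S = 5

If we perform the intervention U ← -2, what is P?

The intervention breaks the incoming arrows to U: U = 6 if W >= 5 else -1 no longer applies, and U = -2.
P = -3*U - 2  [with U=-2]  = 4

4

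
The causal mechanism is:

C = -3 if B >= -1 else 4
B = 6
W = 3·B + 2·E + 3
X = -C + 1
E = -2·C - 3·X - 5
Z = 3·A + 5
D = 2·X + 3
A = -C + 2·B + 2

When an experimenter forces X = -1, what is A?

The intervention breaks the incoming arrows to X: X = -C + 1 no longer applies, and X = -1.
No directed path runs from X to A, so A keeps its natural value.
C = -3 if B >= -1 else 4  [with B=6]  = -3
A = -C + 2·B + 2  [with C=-3, B=6]  = 17

17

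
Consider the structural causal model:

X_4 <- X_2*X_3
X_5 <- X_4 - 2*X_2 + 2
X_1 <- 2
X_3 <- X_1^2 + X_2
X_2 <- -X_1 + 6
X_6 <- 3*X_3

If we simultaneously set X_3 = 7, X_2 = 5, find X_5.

Setting X_3 = 7, X_2 = 5 by intervention discards those variables' equations.
X_4 = X_2*X_3  [with X_2=5, X_3=7]  = 35
X_5 = X_4 - 2*X_2 + 2  [with X_4=35, X_2=5]  = 27

27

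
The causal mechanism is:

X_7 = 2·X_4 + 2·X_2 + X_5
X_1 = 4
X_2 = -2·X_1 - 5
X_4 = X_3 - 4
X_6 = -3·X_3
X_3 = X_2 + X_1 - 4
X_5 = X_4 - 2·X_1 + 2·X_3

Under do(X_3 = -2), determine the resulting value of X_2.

Under do(X_3=-2), the mechanism X_3 = X_2 + X_1 - 4 is discarded; X_3 is fixed at -2.
Since X_2 is not a descendant of the intervened variable, it is unaffected.
X_2 = -2·X_1 - 5  [with X_1=4]  = -13

-13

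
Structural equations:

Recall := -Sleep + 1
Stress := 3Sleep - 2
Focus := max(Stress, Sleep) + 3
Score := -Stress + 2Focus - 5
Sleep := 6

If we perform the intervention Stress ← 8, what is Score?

Under do(Stress=8), the mechanism Stress := 3Sleep - 2 is discarded; Stress is fixed at 8.
Focus = max(Stress, Sleep) + 3  [with Stress=8, Sleep=6]  = 11
Score = -Stress + 2Focus - 5  [with Stress=8, Focus=11]  = 9

9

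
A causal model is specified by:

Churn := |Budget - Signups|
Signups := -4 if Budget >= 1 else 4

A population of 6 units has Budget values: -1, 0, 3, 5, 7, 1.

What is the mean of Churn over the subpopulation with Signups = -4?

8

Observing Signups=-4 restricts to units where Signups's equation naturally yields -4: Budget ∈ {3, 5, 7, 1}. In that subpopulation Churn = 7, 9, 11, 5, mean 8.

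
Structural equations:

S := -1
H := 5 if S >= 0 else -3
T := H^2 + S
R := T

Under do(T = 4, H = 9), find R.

The joint intervention fixes T = 4, H = 9, removing each variable's own equation.
R = T  [with T=4]  = 4

4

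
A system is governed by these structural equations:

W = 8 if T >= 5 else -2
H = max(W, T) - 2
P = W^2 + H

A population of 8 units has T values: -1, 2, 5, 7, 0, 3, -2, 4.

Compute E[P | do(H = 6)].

25

The intervention sets H=6 in all 8 units regardless of T. Recomputing P per unit gives 10, 10, 70, 70, 10, 10, 10, 10; average 25.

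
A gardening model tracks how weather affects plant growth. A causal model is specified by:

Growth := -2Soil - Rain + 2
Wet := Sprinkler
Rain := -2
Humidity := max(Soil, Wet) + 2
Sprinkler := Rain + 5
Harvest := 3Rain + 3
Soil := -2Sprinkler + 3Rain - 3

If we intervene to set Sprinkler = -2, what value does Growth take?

14

do(Sprinkler=-2) replaces the equation Sprinkler := Rain + 5 with the constant Sprinkler = -2.
Soil = -2Sprinkler + 3Rain - 3  [with Sprinkler=-2, Rain=-2]  = -5
Growth = -2Soil - Rain + 2  [with Soil=-5, Rain=-2]  = 14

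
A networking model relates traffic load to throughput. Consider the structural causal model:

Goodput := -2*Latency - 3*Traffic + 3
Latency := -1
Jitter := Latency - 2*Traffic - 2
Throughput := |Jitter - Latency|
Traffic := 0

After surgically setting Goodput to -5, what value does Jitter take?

-3

do(Goodput=-5) replaces the equation Goodput := -2*Latency - 3*Traffic + 3 with the constant Goodput = -5.
Jitter is not downstream of the intervention, so its value is determined by the original equations.
Jitter = Latency - 2*Traffic - 2  [with Latency=-1, Traffic=0]  = -3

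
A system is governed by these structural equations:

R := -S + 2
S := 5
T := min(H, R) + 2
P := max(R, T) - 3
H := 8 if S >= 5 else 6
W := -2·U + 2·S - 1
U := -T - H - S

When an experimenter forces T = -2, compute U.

Intervening sets T = -2 and removes its equation (T := min(H, R) + 2).
H = 8 if S >= 5 else 6  [with S=5]  = 8
U = -T - H - S  [with T=-2, H=8, S=5]  = -11

-11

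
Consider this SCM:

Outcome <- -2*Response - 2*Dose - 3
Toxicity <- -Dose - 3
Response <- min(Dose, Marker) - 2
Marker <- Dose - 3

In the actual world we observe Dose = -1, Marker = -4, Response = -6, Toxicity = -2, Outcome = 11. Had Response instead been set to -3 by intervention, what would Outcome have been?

5

do(Response=-3) replaces the equation Response <- min(Dose, Marker) - 2 with the constant Response = -3.
Outcome = -2*Response - 2*Dose - 3  [with Response=-3, Dose=-1]  = 5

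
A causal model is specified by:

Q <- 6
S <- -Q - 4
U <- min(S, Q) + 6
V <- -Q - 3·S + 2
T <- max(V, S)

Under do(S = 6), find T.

6

do(S=6) replaces the equation S <- -Q - 4 with the constant S = 6.
V = -Q - 3·S + 2  [with Q=6, S=6]  = -22
T = max(V, S)  [with V=-22, S=6]  = 6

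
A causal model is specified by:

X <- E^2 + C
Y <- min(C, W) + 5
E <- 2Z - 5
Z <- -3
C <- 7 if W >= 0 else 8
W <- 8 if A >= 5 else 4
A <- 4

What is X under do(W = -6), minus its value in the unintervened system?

The intervention breaks the incoming arrows to W: W <- 8 if A >= 5 else 4 no longer applies, and W = -6.
C = 7 if W >= 0 else 8  [with W=-6]  = 8
E = 2Z - 5  [with Z=-3]  = -11
X = E^2 + C  [with E=-11, C=8]  = 129
Without intervention: W = 8 if A >= 5 else 4  [with A=4]  = 4; C = 7 if W >= 0 else 8  [with W=4]  = 7; E = 2Z - 5  [with Z=-3]  = -11; X = E^2 + C  [with E=-11, C=7]  = 128.
Change = 129 − 128 = 1.

1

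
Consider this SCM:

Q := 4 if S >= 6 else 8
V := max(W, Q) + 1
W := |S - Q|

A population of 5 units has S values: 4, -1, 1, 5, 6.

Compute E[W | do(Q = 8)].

5

Every unit gets Q=8 under the intervention. W values become 4, 9, 7, 3, 2; E[W|do(Q=8)] = 5.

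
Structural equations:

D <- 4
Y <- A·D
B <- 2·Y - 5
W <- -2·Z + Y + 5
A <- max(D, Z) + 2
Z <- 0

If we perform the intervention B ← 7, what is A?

6

do(B=7) replaces the equation B <- 2·Y - 5 with the constant B = 7.
A is not downstream of the intervention, so its value is determined by the original equations.
A = max(D, Z) + 2  [with D=4, Z=0]  = 6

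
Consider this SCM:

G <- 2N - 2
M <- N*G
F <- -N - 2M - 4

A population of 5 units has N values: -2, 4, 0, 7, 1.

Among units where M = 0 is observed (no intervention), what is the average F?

E[F|M=0] averages over only the 2 units with M=0 (N = 0, 1): F = -4, -5, mean -4.5.

-4.5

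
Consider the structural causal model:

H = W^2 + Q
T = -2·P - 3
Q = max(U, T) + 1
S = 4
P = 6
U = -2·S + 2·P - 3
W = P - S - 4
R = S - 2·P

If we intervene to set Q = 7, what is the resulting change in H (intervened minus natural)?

Intervening sets Q = 7 and removes its equation (Q = max(U, T) + 1).
W = P - S - 4  [with P=6, S=4]  = -2
H = W^2 + Q  [with W=-2, Q=7]  = 11
Without intervention: T = -2·P - 3  [with P=6]  = -15; U = -2·S + 2·P - 3  [with S=4, P=6]  = 1; Q = max(U, T) + 1  [with U=1, T=-15]  = 2; W = P - S - 4  [with P=6, S=4]  = -2; H = W^2 + Q  [with W=-2, Q=2]  = 6.
Change = 11 − 6 = 5.

5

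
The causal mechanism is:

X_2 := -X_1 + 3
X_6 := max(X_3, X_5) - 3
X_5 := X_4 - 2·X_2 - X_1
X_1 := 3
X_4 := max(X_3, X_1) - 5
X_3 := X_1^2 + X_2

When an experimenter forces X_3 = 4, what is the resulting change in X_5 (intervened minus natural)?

do(X_3=4) replaces the equation X_3 := X_1^2 + X_2 with the constant X_3 = 4.
X_2 = -X_1 + 3  [with X_1=3]  = 0
X_4 = max(X_3, X_1) - 5  [with X_3=4, X_1=3]  = -1
X_5 = X_4 - 2·X_2 - X_1  [with X_4=-1, X_2=0, X_1=3]  = -4
Without intervention: X_2 = -X_1 + 3  [with X_1=3]  = 0; X_3 = X_1^2 + X_2  [with X_1=3, X_2=0]  = 9; X_4 = max(X_3, X_1) - 5  [with X_3=9, X_1=3]  = 4; X_5 = X_4 - 2·X_2 - X_1  [with X_4=4, X_2=0, X_1=3]  = 1.
Change = -4 − 1 = -5.

-5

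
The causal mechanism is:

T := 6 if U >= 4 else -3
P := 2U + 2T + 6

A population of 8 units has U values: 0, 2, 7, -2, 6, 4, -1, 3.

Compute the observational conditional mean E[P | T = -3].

0.8

E[P|T=-3] averages over only the 5 units with T=-3 (U = 0, 2, -2, -1, 3): P = 0, 4, -4, -2, 6, mean 0.8.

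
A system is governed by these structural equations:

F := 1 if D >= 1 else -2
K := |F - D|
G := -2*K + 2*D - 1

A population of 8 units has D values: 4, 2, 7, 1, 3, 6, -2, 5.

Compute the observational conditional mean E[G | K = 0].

-2

E[G|K=0] averages over only the 2 units with K=0 (D = 1, -2): G = 1, -5, mean -2.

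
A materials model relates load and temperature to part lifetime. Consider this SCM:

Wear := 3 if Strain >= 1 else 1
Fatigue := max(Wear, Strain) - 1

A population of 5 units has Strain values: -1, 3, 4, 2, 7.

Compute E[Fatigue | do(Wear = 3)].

Every unit gets Wear=3 under the intervention. Fatigue values become 2, 2, 3, 2, 6; E[Fatigue|do(Wear=3)] = 3.

3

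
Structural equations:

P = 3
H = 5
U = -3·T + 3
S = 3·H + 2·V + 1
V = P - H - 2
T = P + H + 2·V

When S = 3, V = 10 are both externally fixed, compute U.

The joint intervention fixes S = 3, V = 10, removing each variable's own equation.
T = P + H + 2·V  [with P=3, H=5, V=10]  = 28
U = -3·T + 3  [with T=28]  = -81

-81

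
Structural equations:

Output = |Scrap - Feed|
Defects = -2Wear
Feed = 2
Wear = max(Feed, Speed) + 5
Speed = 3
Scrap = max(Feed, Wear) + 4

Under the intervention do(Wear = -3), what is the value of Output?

The intervention breaks the incoming arrows to Wear: Wear = max(Feed, Speed) + 5 no longer applies, and Wear = -3.
Scrap = max(Feed, Wear) + 4  [with Feed=2, Wear=-3]  = 6
Output = |Scrap - Feed|  [with Scrap=6, Feed=2]  = 4

4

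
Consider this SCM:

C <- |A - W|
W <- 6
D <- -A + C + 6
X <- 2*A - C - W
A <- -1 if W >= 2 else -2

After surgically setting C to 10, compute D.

do(C=10) replaces the equation C <- |A - W| with the constant C = 10.
A = -1 if W >= 2 else -2  [with W=6]  = -1
D = -A + C + 6  [with A=-1, C=10]  = 17

17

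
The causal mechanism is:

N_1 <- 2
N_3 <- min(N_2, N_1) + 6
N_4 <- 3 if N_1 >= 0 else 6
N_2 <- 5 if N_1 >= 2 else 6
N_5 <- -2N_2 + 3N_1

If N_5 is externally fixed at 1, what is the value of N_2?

5

Under do(N_5=1), the mechanism N_5 <- -2N_2 + 3N_1 is discarded; N_5 is fixed at 1.
No directed path runs from N_5 to N_2, so N_2 keeps its natural value.
N_2 = 5 if N_1 >= 2 else 6  [with N_1=2]  = 5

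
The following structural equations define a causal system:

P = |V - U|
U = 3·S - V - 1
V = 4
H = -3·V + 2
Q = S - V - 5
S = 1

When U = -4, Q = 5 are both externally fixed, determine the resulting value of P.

The joint intervention fixes U = -4, Q = 5, removing each variable's own equation.
P = |V - U|  [with V=4, U=-4]  = 8

8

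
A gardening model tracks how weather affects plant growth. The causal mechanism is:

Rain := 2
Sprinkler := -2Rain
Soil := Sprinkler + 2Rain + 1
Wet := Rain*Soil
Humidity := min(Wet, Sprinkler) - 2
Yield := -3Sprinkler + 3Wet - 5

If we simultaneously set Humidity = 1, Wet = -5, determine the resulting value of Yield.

-8

Setting Humidity = 1, Wet = -5 by intervention discards those variables' equations.
Sprinkler = -2Rain  [with Rain=2]  = -4
Yield = -3Sprinkler + 3Wet - 5  [with Sprinkler=-4, Wet=-5]  = -8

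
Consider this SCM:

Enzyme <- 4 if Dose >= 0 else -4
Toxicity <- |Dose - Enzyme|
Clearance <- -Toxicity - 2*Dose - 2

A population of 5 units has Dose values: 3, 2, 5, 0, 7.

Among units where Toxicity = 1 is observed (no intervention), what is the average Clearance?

Conditioning on Toxicity=1 selects the 2 unit(s) with Dose ∈ {3, 5}. Their Clearance values: -9, -13. Mean = -11.

-11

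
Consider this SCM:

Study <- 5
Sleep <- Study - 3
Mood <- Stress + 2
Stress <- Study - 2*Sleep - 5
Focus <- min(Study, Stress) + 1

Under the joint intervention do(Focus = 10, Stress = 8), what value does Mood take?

10

The joint intervention fixes Focus = 10, Stress = 8, removing each variable's own equation.
Mood = Stress + 2  [with Stress=8]  = 10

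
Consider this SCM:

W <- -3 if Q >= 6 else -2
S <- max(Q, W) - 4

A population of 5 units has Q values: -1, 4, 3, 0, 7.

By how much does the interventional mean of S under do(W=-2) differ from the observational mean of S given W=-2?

1.1

Under do(W=-2), W's equation is replaced by W=-2 for every unit. Per-unit S: -5, 0, -1, -4, 3. Mean = -1.4.
Observing W=-2 restricts to units where W's equation naturally yields -2: Q ∈ {-1, 4, 3, 0}. In that subpopulation S = -5, 0, -1, -4, mean -2.5.
Difference = -1.4 − (-2.5) = 1.1.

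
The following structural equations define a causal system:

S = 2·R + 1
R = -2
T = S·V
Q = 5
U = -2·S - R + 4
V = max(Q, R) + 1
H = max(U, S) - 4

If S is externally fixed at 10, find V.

6

do(S=10) replaces the equation S = 2·R + 1 with the constant S = 10.
V is not downstream of the intervention, so its value is determined by the original equations.
V = max(Q, R) + 1  [with Q=5, R=-2]  = 6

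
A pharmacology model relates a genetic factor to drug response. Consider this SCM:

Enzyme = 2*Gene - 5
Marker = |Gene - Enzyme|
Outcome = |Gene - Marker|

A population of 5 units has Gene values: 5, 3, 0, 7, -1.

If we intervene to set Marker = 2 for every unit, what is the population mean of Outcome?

2.8

Under do(Marker=2), Marker's equation is replaced by Marker=2 for every unit. Per-unit Outcome: 3, 1, 2, 5, 3. Mean = 2.8.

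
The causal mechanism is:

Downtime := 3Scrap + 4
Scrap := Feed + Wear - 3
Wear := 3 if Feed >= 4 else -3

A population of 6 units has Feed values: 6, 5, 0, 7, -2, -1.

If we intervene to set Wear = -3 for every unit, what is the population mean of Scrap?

Under do(Wear=-3), Wear's equation is replaced by Wear=-3 for every unit. Per-unit Scrap: 0, -1, -6, 1, -8, -7. Mean = -3.5.

-3.5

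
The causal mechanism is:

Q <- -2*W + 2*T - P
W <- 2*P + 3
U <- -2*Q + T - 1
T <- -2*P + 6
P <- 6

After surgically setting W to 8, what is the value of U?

61

do(W=8) replaces the equation W <- 2*P + 3 with the constant W = 8.
T = -2*P + 6  [with P=6]  = -6
Q = -2*W + 2*T - P  [with W=8, T=-6, P=6]  = -34
U = -2*Q + T - 1  [with Q=-34, T=-6]  = 61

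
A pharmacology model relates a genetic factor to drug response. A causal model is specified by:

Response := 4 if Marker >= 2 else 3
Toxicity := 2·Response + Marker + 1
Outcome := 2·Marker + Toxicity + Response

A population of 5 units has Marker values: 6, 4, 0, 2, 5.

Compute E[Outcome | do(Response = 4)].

23.2

Under do(Response=4), Response's equation is replaced by Response=4 for every unit. Per-unit Outcome: 31, 25, 13, 19, 28. Mean = 23.2.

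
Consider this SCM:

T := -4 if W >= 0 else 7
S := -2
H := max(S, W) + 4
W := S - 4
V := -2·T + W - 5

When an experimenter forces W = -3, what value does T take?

7

The intervention breaks the incoming arrows to W: W := S - 4 no longer applies, and W = -3.
T = -4 if W >= 0 else 7  [with W=-3]  = 7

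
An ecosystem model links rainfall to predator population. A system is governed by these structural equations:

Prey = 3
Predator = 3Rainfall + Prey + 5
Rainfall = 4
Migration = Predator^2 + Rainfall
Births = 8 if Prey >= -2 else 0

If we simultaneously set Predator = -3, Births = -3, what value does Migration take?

13

Setting Predator = -3, Births = -3 by intervention discards those variables' equations.
Migration = Predator^2 + Rainfall  [with Predator=-3, Rainfall=4]  = 13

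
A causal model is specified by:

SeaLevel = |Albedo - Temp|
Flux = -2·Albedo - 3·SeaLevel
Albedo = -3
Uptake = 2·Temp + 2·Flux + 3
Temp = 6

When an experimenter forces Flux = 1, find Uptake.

17

Intervening sets Flux = 1 and removes its equation (Flux = -2·Albedo - 3·SeaLevel).
Uptake = 2·Temp + 2·Flux + 3  [with Temp=6, Flux=1]  = 17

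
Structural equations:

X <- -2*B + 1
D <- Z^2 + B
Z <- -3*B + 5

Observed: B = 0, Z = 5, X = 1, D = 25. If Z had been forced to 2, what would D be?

4

Under do(Z=2), the mechanism Z <- -3*B + 5 is discarded; Z is fixed at 2.
D = Z^2 + B  [with Z=2, B=0]  = 4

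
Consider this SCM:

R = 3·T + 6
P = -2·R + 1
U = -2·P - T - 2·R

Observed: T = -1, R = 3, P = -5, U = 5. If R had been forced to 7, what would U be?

Under do(R=7), the mechanism R = 3·T + 6 is discarded; R is fixed at 7.
P = -2·R + 1  [with R=7]  = -13
U = -2·P - T - 2·R  [with P=-13, T=-1, R=7]  = 13

13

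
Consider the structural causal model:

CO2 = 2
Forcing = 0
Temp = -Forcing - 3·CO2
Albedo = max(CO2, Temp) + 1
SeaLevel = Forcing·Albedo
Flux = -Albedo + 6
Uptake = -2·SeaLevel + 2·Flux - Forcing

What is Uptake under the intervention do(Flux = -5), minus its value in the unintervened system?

-16

Intervening sets Flux = -5 and removes its equation (Flux = -Albedo + 6).
Temp = -Forcing - 3·CO2  [with Forcing=0, CO2=2]  = -6
Albedo = max(CO2, Temp) + 1  [with CO2=2, Temp=-6]  = 3
SeaLevel = Forcing·Albedo  [with Forcing=0, Albedo=3]  = 0
Uptake = -2·SeaLevel + 2·Flux - Forcing  [with SeaLevel=0, Flux=-5, Forcing=0]  = -10
Without intervention: Temp = -Forcing - 3·CO2  [with Forcing=0, CO2=2]  = -6; Albedo = max(CO2, Temp) + 1  [with CO2=2, Temp=-6]  = 3; SeaLevel = Forcing·Albedo  [with Forcing=0, Albedo=3]  = 0; Flux = -Albedo + 6  [with Albedo=3]  = 3; Uptake = -2·SeaLevel + 2·Flux - Forcing  [with SeaLevel=0, Flux=3, Forcing=0]  = 6.
Change = -10 − 6 = -16.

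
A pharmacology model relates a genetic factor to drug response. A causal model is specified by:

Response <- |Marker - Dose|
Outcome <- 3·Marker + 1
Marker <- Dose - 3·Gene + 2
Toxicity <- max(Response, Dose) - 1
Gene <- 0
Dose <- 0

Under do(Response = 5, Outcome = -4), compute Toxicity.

Setting Response = 5, Outcome = -4 by intervention discards those variables' equations.
Toxicity = max(Response, Dose) - 1  [with Response=5, Dose=0]  = 4

4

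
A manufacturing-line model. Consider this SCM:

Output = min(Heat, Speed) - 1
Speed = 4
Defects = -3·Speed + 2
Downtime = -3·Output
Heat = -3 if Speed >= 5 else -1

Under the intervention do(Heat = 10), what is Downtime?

-9

do(Heat=10) replaces the equation Heat = -3 if Speed >= 5 else -1 with the constant Heat = 10.
Output = min(Heat, Speed) - 1  [with Heat=10, Speed=4]  = 3
Downtime = -3·Output  [with Output=3]  = -9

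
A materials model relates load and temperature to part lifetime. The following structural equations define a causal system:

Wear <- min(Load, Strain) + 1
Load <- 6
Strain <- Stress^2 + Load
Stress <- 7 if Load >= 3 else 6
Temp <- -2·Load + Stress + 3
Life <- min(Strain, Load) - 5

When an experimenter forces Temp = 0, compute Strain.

55

Under do(Temp=0), the mechanism Temp <- -2·Load + Stress + 3 is discarded; Temp is fixed at 0.
Since Strain is not a descendant of the intervened variable, it is unaffected.
Stress = 7 if Load >= 3 else 6  [with Load=6]  = 7
Strain = Stress^2 + Load  [with Stress=7, Load=6]  = 55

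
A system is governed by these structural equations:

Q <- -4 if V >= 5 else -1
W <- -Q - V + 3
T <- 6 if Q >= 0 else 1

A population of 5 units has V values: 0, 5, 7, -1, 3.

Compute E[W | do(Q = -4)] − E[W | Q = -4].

Under do(Q=-4), Q's equation is replaced by Q=-4 for every unit. Per-unit W: 7, 2, 0, 8, 4. Mean = 4.2.
Conditioning on Q=-4 selects the 2 unit(s) with V ∈ {5, 7}. Their W values: 2, 0. Mean = 1.
Difference = 4.2 − 1 = 3.2.

3.2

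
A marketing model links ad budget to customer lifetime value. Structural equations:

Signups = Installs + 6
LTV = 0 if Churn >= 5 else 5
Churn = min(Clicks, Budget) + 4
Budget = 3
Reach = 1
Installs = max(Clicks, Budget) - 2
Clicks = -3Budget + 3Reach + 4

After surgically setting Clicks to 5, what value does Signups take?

do(Clicks=5) replaces the equation Clicks = -3Budget + 3Reach + 4 with the constant Clicks = 5.
Installs = max(Clicks, Budget) - 2  [with Clicks=5, Budget=3]  = 3
Signups = Installs + 6  [with Installs=3]  = 9

9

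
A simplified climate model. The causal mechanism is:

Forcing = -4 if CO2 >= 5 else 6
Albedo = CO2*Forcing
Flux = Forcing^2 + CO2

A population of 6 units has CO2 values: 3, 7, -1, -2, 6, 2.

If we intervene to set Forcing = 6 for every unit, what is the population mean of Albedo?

15

The intervention sets Forcing=6 in all 6 units regardless of CO2. Recomputing Albedo per unit gives 18, 42, -6, -12, 36, 12; average 15.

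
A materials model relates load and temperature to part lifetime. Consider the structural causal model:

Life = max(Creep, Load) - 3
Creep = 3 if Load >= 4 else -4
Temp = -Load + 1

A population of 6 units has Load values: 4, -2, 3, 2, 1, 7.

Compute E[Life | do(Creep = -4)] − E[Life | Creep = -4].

1.5

The intervention sets Creep=-4 in all 6 units regardless of Load. Recomputing Life per unit gives 1, -5, 0, -1, -2, 4; average -0.5.
Observing Creep=-4 restricts to units where Creep's equation naturally yields -4: Load ∈ {-2, 3, 2, 1}. In that subpopulation Life = -5, 0, -1, -2, mean -2.
Difference = -0.5 − (-2) = 1.5.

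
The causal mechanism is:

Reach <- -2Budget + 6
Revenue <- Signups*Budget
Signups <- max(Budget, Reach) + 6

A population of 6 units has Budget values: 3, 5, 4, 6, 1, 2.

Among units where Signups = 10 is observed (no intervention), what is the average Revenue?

E[Revenue|Signups=10] averages over only the 2 units with Signups=10 (Budget = 4, 1): Revenue = 40, 10, mean 25.

25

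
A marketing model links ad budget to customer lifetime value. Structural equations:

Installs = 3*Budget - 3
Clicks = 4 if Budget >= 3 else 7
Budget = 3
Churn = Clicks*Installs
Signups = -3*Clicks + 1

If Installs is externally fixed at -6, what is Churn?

do(Installs=-6) replaces the equation Installs = 3*Budget - 3 with the constant Installs = -6.
Clicks = 4 if Budget >= 3 else 7  [with Budget=3]  = 4
Churn = Clicks*Installs  [with Clicks=4, Installs=-6]  = -24

-24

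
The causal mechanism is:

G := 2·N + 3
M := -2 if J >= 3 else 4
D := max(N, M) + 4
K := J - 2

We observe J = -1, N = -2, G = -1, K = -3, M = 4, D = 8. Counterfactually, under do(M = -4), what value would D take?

The intervention breaks the incoming arrows to M: M := -2 if J >= 3 else 4 no longer applies, and M = -4.
D = max(N, M) + 4  [with N=-2, M=-4]  = 2

2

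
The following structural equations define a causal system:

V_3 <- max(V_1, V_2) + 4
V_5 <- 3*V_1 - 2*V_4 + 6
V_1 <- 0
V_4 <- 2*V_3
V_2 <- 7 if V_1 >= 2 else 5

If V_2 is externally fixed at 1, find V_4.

10

Under do(V_2=1), the mechanism V_2 <- 7 if V_1 >= 2 else 5 is discarded; V_2 is fixed at 1.
V_3 = max(V_1, V_2) + 4  [with V_1=0, V_2=1]  = 5
V_4 = 2*V_3  [with V_3=5]  = 10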